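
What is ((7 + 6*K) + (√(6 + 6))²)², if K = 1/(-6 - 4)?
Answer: 8464/25 ≈ 338.56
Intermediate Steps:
K = -⅒ (K = 1/(-10) = -⅒ ≈ -0.10000)
((7 + 6*K) + (√(6 + 6))²)² = ((7 + 6*(-⅒)) + (√(6 + 6))²)² = ((7 - ⅗) + (√12)²)² = (32/5 + (2*√3)²)² = (32/5 + 12)² = (92/5)² = 8464/25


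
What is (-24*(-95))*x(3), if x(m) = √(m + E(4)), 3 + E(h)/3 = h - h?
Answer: 2280*I*√6 ≈ 5584.8*I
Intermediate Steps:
E(h) = -9 (E(h) = -9 + 3*(h - h) = -9 + 3*0 = -9 + 0 = -9)
x(m) = √(-9 + m) (x(m) = √(m - 9) = √(-9 + m))
(-24*(-95))*x(3) = (-24*(-95))*√(-9 + 3) = 2280*√(-6) = 2280*(I*√6) = 2280*I*√6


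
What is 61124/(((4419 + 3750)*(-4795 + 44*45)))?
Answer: -8732/3285105 ≈ -0.0026581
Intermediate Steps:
61124/(((4419 + 3750)*(-4795 + 44*45))) = 61124/((8169*(-4795 + 1980))) = 61124/((8169*(-2815))) = 61124/(-22995735) = 61124*(-1/22995735) = -8732/3285105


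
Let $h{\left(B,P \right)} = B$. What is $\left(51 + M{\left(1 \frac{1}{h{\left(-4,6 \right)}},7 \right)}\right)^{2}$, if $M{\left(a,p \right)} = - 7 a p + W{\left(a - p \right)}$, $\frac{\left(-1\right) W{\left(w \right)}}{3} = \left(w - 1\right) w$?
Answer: $\frac{3455881}{256} \approx 13500.0$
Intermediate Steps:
$W{\left(w \right)} = - 3 w \left(-1 + w\right)$ ($W{\left(w \right)} = - 3 \left(w - 1\right) w = - 3 \left(-1 + w\right) w = - 3 w \left(-1 + w\right)$)
$M{\left(a,p \right)} = - 7 a p + 3 \left(a - p\right) \left(1 + p - a\right)$ ($M{\left(a,p \right)} = - 7 a p + 3 \left(a - p\right) \left(1 - \left(a - p\right)\right) = - 7 a p + 3 \left(a - p\right) \left(1 + p - a\right)$)
$\left(51 + M{\left(1 \frac{1}{h{\left(-4,6 \right)}},7 \right)}\right)^{2} = \left(51 + \left(\left(-7\right) 1 \frac{1}{-4} \cdot 7 + 3 \left(1 \frac{1}{-4} - 7\right) \left(1 + 7 - 1 \frac{1}{-4}\right)\right)\right)^{2} = \left(51 + \left(\left(-7\right) 1 \left(- \frac{1}{4}\right) 7 + 3 \left(1 \left(- \frac{1}{4}\right) - 7\right) \left(1 + 7 - 1 \left(- \frac{1}{4}\right)\right)\right)\right)^{2} = \left(51 + \left(\left(-7\right) \left(- \frac{1}{4}\right) 7 + 3 \left(- \frac{1}{4} - 7\right) \left(1 + 7 - - \frac{1}{4}\right)\right)\right)^{2} = \left(51 + \left(\frac{49}{4} + 3 \left(- \frac{29}{4}\right) \left(1 + 7 + \frac{1}{4}\right)\right)\right)^{2} = \left(51 + \left(\frac{49}{4} + 3 \left(- \frac{29}{4}\right) \frac{33}{4}\right)\right)^{2} = \left(51 + \left(\frac{49}{4} - \frac{2871}{16}\right)\right)^{2} = \left(51 - \frac{2675}{16}\right)^{2} = \left(- \frac{1859}{16}\right)^{2} = \frac{3455881}{256}$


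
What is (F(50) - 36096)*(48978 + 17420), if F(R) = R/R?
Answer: -2396635810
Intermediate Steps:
F(R) = 1
(F(50) - 36096)*(48978 + 17420) = (1 - 36096)*(48978 + 17420) = -36095*66398 = -2396635810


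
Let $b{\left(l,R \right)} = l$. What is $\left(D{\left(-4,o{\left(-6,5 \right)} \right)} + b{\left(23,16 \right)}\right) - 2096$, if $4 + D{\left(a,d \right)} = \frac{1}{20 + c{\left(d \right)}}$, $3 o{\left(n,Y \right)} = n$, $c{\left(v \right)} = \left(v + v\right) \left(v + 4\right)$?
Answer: $- \frac{24923}{12} \approx -2076.9$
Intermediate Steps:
$c{\left(v \right)} = 2 v \left(4 + v\right)$
$o{\left(n,Y \right)} = \frac{n}{3}$
$D{\left(a,d \right)} = -4 + \frac{1}{20 + 2 d \left(4 + d\right)}$
$\left(D{\left(-4,o{\left(-6,5 \right)} \right)} + b{\left(23,16 \right)}\right) - 2096 = \left(\frac{-79 - 8 \cdot \frac{1}{3} \left(-6\right) \left(4 + \frac{1}{3} \left(-6\right)\right)}{2 \left(10 + \frac{1}{3} \left(-6\right) \left(4 + \frac{1}{3} \left(-6\right)\right)\right)} + 23\right) - 2096 = \left(\frac{-79 - - 16 \left(4 - 2\right)}{2 \left(10 - 2 \left(4 - 2\right)\right)} + 23\right) - 2096 = \left(\frac{-79 - \left(-16\right) 2}{2 \left(10 - 4\right)} + 23\right) - 2096 = \left(\frac{-79 + 32}{2 \left(10 - 4\right)} + 23\right) - 2096 = \left(\frac{1}{2} \cdot \frac{1}{6} \left(-47\right) + 23\right) - 2096 = \left(- \frac{47}{12} + 23\right) - 2096 = \frac{229}{12} - 2096 = - \frac{24923}{12}$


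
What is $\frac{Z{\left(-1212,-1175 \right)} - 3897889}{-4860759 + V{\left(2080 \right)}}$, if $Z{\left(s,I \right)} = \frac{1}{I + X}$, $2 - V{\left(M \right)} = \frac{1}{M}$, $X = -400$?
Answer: $\frac{2553896873216}{3184767986715} \approx 0.80191$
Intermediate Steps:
$V{\left(M \right)} = 2 - \frac{1}{M}$
$Z{\left(s,I \right)} = \frac{1}{-400 + I}$ ($Z{\left(s,I \right)} = \frac{1}{I - 400} = \frac{1}{-400 + I}$)
$\frac{Z{\left(-1212,-1175 \right)} - 3897889}{-4860759 + V{\left(2080 \right)}} = \frac{\frac{1}{-400 - 1175} - 3897889}{-4860759 + \left(2 - \frac{1}{2080}\right)} = \frac{\frac{1}{-1575} - 3897889}{-4860759 + \left(2 - \frac{1}{2080}\right)} = \frac{- \frac{1}{1575} - 3897889}{-4860759 + \left(2 - \frac{1}{2080}\right)} = - \frac{6139175176}{1575 \left(-4860759 + \frac{4159}{2080}\right)} = - \frac{6139175176}{1575 \left(- \frac{10110374561}{2080}\right)} = \left(- \frac{6139175176}{1575}\right) \left(- \frac{2080}{10110374561}\right) = \frac{2553896873216}{3184767986715}$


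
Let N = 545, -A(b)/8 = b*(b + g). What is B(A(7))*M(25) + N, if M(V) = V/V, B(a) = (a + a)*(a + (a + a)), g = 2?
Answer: 1524641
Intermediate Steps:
A(b) = -8*b*(2 + b) (A(b) = -8*b*(b + 2) = -8*b*(2 + b))
B(a) = 6*a² (B(a) = (2*a)*(a + 2*a) = (2*a)*(3*a) = 6*a²)
M(V) = 1
B(A(7))*M(25) + N = (6*(-8*7*(2 + 7))²)*1 + 545 = (6*(-8*7*9)²)*1 + 545 = (6*(-504)²)*1 + 545 = (6*254016)*1 + 545 = 1524096*1 + 545 = 1524096 + 545 = 1524641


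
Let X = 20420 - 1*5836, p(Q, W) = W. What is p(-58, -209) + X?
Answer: 14375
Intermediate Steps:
X = 14584 (X = 20420 - 5836 = 14584)
p(-58, -209) + X = -209 + 14584 = 14375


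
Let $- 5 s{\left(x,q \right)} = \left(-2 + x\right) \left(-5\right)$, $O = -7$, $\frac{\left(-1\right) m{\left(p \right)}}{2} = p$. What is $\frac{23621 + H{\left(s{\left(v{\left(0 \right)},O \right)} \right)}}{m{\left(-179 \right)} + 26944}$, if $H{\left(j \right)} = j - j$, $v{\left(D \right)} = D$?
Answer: $\frac{23621}{27302} \approx 0.86517$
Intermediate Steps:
$m{\left(p \right)} = - 2 p$
$s{\left(x,q \right)} = -2 + x$ ($s{\left(x,q \right)} = - \frac{\left(-2 + x\right) \left(-5\right)}{5} = - \frac{10 - 5 x}{5} = -2 + x$)
$H{\left(j \right)} = 0$
$\frac{23621 + H{\left(s{\left(v{\left(0 \right)},O \right)} \right)}}{m{\left(-179 \right)} + 26944} = \frac{23621 + 0}{\left(-2\right) \left(-179\right) + 26944} = \frac{23621}{358 + 26944} = \frac{23621}{27302}$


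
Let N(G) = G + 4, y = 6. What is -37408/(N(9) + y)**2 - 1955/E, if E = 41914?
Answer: -82559193/796366 ≈ -103.67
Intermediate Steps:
N(G) = 4 + G
-37408/(N(9) + y)**2 - 1955/E = -37408/((4 + 9) + 6)**2 - 1955/41914 = -37408/(13 + 6)**2 - 1955*1/41914 = -37408/(19**2) - 1955/41914 = -37408/361 - 1955/41914 = -82559193/796366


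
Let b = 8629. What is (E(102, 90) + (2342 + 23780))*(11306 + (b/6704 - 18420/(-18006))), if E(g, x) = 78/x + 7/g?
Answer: 59431909824698551/201187040 ≈ 2.9541e+8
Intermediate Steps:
E(g, x) = 7/g + 78/x
(E(102, 90) + (2342 + 23780))*(11306 + (b/6704 - 18420/(-18006))) = ((7/102 + 78/90) + (2342 + 23780))*(11306 + (8629/6704 - 18420/(-18006))) = ((7*(1/102) + 78*(1/90)) + 26122)*(11306 + (8629*(1/6704) - 18420*(-1/18006))) = ((7/102 + 13/15) + 26122)*(11306 + (8629/6704 + 3070/3001)) = (159/170 + 26122)*(11306 + 46476909/20118704) = (4440899/170)*(227508544333/20118704) = 59431909824698551/201187040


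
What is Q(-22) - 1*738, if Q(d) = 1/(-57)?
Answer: -42067/57 ≈ -738.02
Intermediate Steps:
Q(d) = -1/57
Q(-22) - 1*738 = -1/57 - 1*738 = -1/57 - 738 = -42067/57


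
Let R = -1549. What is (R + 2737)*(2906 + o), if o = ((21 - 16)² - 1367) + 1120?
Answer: 3188592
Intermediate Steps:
o = -222 (o = (5² - 1367) + 1120 = (25 - 1367) + 1120 = -1342 + 1120 = -222)
(R + 2737)*(2906 + o) = (-1549 + 2737)*(2906 - 222) = 1188*2684 = 3188592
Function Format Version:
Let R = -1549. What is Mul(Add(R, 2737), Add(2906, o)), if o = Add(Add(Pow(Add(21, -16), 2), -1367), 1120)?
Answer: 3188592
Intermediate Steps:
o = -222 (o = Add(Add(Pow(5, 2), -1367), 1120) = Add(Add(25, -1367), 1120) = Add(-1342, 1120) = -222)
Mul(Add(R, 2737), Add(2906, o)) = Mul(Add(-1549, 2737), Add(2906, -222)) = Mul(1188, 2684) = 3188592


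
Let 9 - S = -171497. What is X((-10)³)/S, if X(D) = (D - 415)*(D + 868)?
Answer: 93390/85753 ≈ 1.0891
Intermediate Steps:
X(D) = (-415 + D)*(868 + D)
S = 171506 (S = 9 - 1*(-171497) = 9 + 171497 = 171506)
X((-10)³)/S = (-360220 + ((-10)³)² + 453*(-10)³)/171506 = (-360220 + (-1000)² + 453*(-1000))*(1/171506) = (-360220 + 1000000 - 453000)*(1/171506) = 186780*(1/171506) = 93390/85753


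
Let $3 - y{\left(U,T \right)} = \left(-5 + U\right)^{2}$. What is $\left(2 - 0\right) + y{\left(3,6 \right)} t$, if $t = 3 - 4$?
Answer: $3$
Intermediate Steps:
$y{\left(U,T \right)} = 3 - \left(-5 + U\right)^{2}$
$t = -1$ ($t = 3 - 4 = -1$)
$\left(2 - 0\right) + y{\left(3,6 \right)} t = \left(2 - 0\right) + \left(3 - \left(-5 + 3\right)^{2}\right) \left(-1\right) = \left(2 + 0\right) + \left(3 - \left(-2\right)^{2}\right) \left(-1\right) = 2 + \left(3 - 4\right) \left(-1\right) = 2 - -1 = 2 + 1 = 3$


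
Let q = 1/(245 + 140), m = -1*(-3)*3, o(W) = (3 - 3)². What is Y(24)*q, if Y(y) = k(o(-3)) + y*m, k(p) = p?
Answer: 216/385 ≈ 0.56104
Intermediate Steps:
o(W) = 0 (o(W) = 0² = 0)
m = 9 (m = 3*3 = 9)
q = 1/385 ≈ 0.0025974
Y(y) = 9*y (Y(y) = 0 + y*9 = 0 + 9*y = 9*y)
Y(24)*q = (9*24)*(1/385) = 216*(1/385) = 216/385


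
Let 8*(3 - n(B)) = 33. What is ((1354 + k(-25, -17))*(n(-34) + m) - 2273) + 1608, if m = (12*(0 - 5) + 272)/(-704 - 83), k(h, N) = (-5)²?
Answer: -16293081/6296 ≈ -2587.8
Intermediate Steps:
k(h, N) = 25
n(B) = -9/8 (n(B) = 3 - ⅛*33 = 3 - 33/8 = -9/8)
m = -212/787 (m = (12*(-5) + 272)/(-787) = (-60 + 272)*(-1/787) = 212*(-1/787) = -212/787 ≈ -0.26938)
((1354 + k(-25, -17))*(n(-34) + m) - 2273) + 1608 = ((1354 + 25)*(-9/8 - 212/787) - 2273) + 1608 = (1379*(-8779/6296) - 2273) + 1608 = (-12106241/6296 - 2273) + 1608 = -26417049/6296 + 1608 = -16293081/6296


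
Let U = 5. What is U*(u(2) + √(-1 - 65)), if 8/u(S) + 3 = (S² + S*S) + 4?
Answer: 40/9 + 5*I*√66 ≈ 4.4444 + 40.62*I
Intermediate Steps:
u(S) = 8/(1 + 2*S²) (u(S) = 8/(-3 + ((S² + S*S) + 4)) = 8/(-3 + ((S² + S²) + 4)) = 8/(-3 + (2*S² + 4)) = 8/(-3 + (4 + 2*S²)) = 8/(1 + 2*S²))
U*(u(2) + √(-1 - 65)) = 5*(8/(1 + 2*2²) + √(-1 - 65)) = 5*(8/(1 + 2*4) + √(-66)) = 5*(8/(1 + 8) + I*√66) = 5*(8/9 + I*√66) = 40/9 + 5*I*√66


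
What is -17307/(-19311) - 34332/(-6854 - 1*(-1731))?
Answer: 250549671/32976751 ≈ 7.5978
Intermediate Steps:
-17307/(-19311) - 34332/(-6854 - 1*(-1731)) = -17307*(-1/19311) - 34332/(-6854 + 1731) = 5769/6437 - 34332/(-5123) = 5769/6437 - 34332*(-1/5123) = 5769/6437 + 34332/5123 = 250549671/32976751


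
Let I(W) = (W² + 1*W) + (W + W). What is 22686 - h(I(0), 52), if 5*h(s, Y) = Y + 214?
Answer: 113164/5 ≈ 22633.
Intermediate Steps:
I(W) = W² + 3*W (I(W) = (W² + W) + 2*W = (W + W²) + 2*W = W² + 3*W)
h(s, Y) = 214/5 + Y/5 (h(s, Y) = (Y + 214)/5 = (214 + Y)/5 = 214/5 + Y/5)
22686 - h(I(0), 52) = 22686 - (214/5 + (⅕)*52) = 22686 - (214/5 + 52/5) = 22686 - 1*266/5 = 22686 - 266/5 = 113164/5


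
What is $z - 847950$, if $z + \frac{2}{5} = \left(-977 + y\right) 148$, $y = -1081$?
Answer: $- \frac{5762672}{5} \approx -1.1525 \cdot 10^{6}$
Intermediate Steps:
$z = - \frac{1522922}{5}$ ($z = - \frac{2}{5} + \left(-977 - 1081\right) 148 = - \frac{2}{5} - 304584 = - \frac{1522922}{5} \approx -3.0458 \cdot 10^{5}$)
$z - 847950 = - \frac{1522922}{5} - 847950 = - \frac{5762672}{5}$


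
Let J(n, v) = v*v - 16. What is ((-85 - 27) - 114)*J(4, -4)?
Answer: 0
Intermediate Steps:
J(n, v) = -16 + v² (J(n, v) = v² - 16 = -16 + v²)
((-85 - 27) - 114)*J(4, -4) = ((-85 - 27) - 114)*(-16 + (-4)²) = (-112 - 114)*(-16 + 16) = -226*0 = 0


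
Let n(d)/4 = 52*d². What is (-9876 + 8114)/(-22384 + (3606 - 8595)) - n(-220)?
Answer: -275569463838/27373 ≈ -1.0067e+7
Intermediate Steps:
n(d) = 208*d² (n(d) = 4*(52*d²) = 208*d²)
(-9876 + 8114)/(-22384 + (3606 - 8595)) - n(-220) = (-9876 + 8114)/(-22384 + (3606 - 8595)) - 208*(-220)² = -1762/(-22384 - 4989) - 208*48400 = -1762/(-27373) - 1*10067200 = -1762*(-1/27373) - 10067200 = 1762/27373 - 10067200 = -275569463838/27373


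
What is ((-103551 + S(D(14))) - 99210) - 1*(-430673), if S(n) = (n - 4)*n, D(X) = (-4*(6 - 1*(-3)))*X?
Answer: 483944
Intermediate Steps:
D(X) = -36*X (D(X) = (-4*(6 + 3))*X = (-4*9)*X = -36*X)
S(n) = n*(-4 + n) (S(n) = (-4 + n)*n = n*(-4 + n))
((-103551 + S(D(14))) - 99210) - 1*(-430673) = ((-103551 + (-36*14)*(-4 - 36*14)) - 99210) - 1*(-430673) = ((-103551 - 504*(-4 - 504)) - 99210) + 430673 = ((-103551 - 504*(-508)) - 99210) + 430673 = ((-103551 + 256032) - 99210) + 430673 = (152481 - 99210) + 430673 = 53271 + 430673 = 483944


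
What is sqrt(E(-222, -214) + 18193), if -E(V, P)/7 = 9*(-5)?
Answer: 2*sqrt(4627) ≈ 136.04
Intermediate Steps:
E(V, P) = 315 (E(V, P) = -63*(-5) = -7*(-45) = 315)
sqrt(E(-222, -214) + 18193) = sqrt(315 + 18193) = sqrt(18508) = 2*sqrt(4627)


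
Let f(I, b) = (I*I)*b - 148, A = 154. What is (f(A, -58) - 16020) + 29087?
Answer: -1362609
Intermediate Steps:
f(I, b) = -148 + b*I² (f(I, b) = I²*b - 148 = b*I² - 148 = -148 + b*I²)
(f(A, -58) - 16020) + 29087 = ((-148 - 58*154²) - 16020) + 29087 = ((-148 - 58*23716) - 16020) + 29087 = ((-148 - 1375528) - 16020) + 29087 = (-1375676 - 16020) + 29087 = -1391696 + 29087 = -1362609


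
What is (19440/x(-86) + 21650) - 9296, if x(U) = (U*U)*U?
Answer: 982227048/79507 ≈ 12354.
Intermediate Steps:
x(U) = U³ (x(U) = U²*U = U³)
(19440/x(-86) + 21650) - 9296 = (19440/((-86)³) + 21650) - 9296 = (19440/(-636056) + 21650) - 9296 = (19440*(-1/636056) + 21650) - 9296 = (-2430/79507 + 21650) - 9296 = 1721324120/79507 - 9296 = 982227048/79507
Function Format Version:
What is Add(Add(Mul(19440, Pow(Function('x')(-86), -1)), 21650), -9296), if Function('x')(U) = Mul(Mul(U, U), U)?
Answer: Rational(982227048, 79507) ≈ 12354.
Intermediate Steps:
Function('x')(U) = Pow(U, 3) (Function('x')(U) = Mul(Pow(U, 2), U) = Pow(U, 3))
Add(Add(Mul(19440, Pow(Function('x')(-86), -1)), 21650), -9296) = Add(Add(Mul(19440, Pow(Pow(-86, 3), -1)), 21650), -9296) = Add(Add(Mul(19440, Pow(-636056, -1)), 21650), -9296) = Add(Add(Mul(19440, Rational(-1, 636056)), 21650), -9296) = Add(Add(Rational(-2430, 79507), 21650), -9296) = Add(Rational(1721324120, 79507), -9296) = Rational(982227048, 79507)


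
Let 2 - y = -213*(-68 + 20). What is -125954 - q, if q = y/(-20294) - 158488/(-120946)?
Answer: -77288947573945/613619531 ≈ -1.2596e+5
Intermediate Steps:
y = -10222 (y = 2 - (-213)*(-68 + 20) = 2 - (-213)*(-48) = 2 - 1*10224 = 2 - 10224 = -10222)
q = 1113166371/613619531 (q = -10222/(-20294) - 158488/(-120946) = -10222*(-1/20294) - 158488*(-1/120946) = 5111/10147 + 79244/60473 = 1113166371/613619531 ≈ 1.8141)
-125954 - q = -125954 - 1*1113166371/613619531 = -125954 - 1113166371/613619531 = -77288947573945/613619531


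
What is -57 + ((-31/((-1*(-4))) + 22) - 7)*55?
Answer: 1367/4 ≈ 341.75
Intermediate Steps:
-57 + ((-31/((-1*(-4))) + 22) - 7)*55 = -57 + ((-31/4 + 22) - 7)*55 = -57 + (57/4 - 7)*55 = -57 + (29/4)*55 = -57 + 1595/4 = 1367/4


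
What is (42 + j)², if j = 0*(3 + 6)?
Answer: 1764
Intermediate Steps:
j = 0 (j = 0*9 = 0)
(42 + j)² = (42 + 0)² = 42² = 1764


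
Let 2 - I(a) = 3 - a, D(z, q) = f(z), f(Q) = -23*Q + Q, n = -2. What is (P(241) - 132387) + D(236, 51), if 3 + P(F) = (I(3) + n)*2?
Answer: -137582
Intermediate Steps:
f(Q) = -22*Q
D(z, q) = -22*z
I(a) = -1 + a (I(a) = 2 - (3 - a) = 2 + (-3 + a) = -1 + a)
P(F) = -3 (P(F) = -3 + ((-1 + 3) - 2)*2 = -3 + (2 - 2)*2 = -3 + 0*2 = -3 + 0 = -3)
(P(241) - 132387) + D(236, 51) = (-3 - 132387) - 22*236 = -132390 - 5192 = -137582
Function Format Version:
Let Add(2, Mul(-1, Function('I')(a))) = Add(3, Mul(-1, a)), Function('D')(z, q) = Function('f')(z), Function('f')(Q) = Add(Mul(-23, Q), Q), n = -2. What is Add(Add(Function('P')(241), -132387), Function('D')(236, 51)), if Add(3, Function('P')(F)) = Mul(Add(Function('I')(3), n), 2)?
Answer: -137582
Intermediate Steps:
Function('f')(Q) = Mul(-22, Q)
Function('D')(z, q) = Mul(-22, z)
Function('I')(a) = Add(-1, a) (Function('I')(a) = Add(2, Mul(-1, Add(3, Mul(-1, a)))) = Add(2, Add(-3, a)) = Add(-1, a))
Function('P')(F) = -3 (Function('P')(F) = Add(-3, Mul(Add(Add(-1, 3), -2), 2)) = Add(-3, Mul(Add(2, -2), 2)) = Add(-3, Mul(0, 2)) = Add(-3, 0) = -3)
Add(Add(Function('P')(241), -132387), Function('D')(236, 51)) = Add(Add(-3, -132387), Mul(-22, 236)) = Add(-132390, -5192) = -137582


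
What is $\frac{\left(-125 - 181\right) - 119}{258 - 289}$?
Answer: $\frac{425}{31} \approx 13.71$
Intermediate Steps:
$\frac{\left(-125 - 181\right) - 119}{258 - 289} = \frac{-306 - 119}{-31} = \left(-425\right) \left(- \frac{1}{31}\right) = \frac{425}{31}$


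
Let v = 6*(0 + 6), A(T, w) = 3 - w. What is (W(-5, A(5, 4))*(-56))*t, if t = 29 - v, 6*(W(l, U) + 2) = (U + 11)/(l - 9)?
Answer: -2492/3 ≈ -830.67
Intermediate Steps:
v = 36 (v = 6*6 = 36)
W(l, U) = -2 + (11 + U)/(6*(-9 + l)) (W(l, U) = -2 + ((U + 11)/(l - 9))/6 = -2 + ((11 + U)/(-9 + l))/6 = -2 + (11 + U)/(6*(-9 + l)))
t = -7 (t = 29 - 1*36 = 29 - 36 = -7)
(W(-5, A(5, 4))*(-56))*t = (((119 + (3 - 1*4) - 12*(-5))/(6*(-9 - 5)))*(-56))*(-7) = (((⅙)*(119 + (3 - 4) + 60)/(-14))*(-56))*(-7) = (((⅙)*(-1/14)*(119 - 1 + 60))*(-56))*(-7) = (((⅙)*(-1/14)*178)*(-56))*(-7) = -89/42*(-56)*(-7) = (356/3)*(-7) = -2492/3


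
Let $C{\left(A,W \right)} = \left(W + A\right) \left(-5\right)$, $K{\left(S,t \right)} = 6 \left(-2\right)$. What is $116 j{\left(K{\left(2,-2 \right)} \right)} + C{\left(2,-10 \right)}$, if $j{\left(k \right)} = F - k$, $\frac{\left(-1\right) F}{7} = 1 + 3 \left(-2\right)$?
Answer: $5492$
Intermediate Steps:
$K{\left(S,t \right)} = -12$
$C{\left(A,W \right)} = - 5 A - 5 W$ ($C{\left(A,W \right)} = \left(A + W\right) \left(-5\right) = - 5 A - 5 W$)
$F = 35$ ($F = - 7 \left(1 + 3 \left(-2\right)\right) = - 7 \left(1 - 6\right) = \left(-7\right) \left(-5\right) = 35$)
$j{\left(k \right)} = 35 - k$
$116 j{\left(K{\left(2,-2 \right)} \right)} + C{\left(2,-10 \right)} = 116 \left(35 - -12\right) - -40 = 116 \left(35 + 12\right) + \left(-10 + 50\right) = 116 \cdot 47 + 40 = 5452 + 40 = 5492$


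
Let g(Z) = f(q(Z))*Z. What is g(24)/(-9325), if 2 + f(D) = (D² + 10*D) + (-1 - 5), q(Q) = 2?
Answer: -384/9325 ≈ -0.041180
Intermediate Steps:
f(D) = -8 + D² + 10*D (f(D) = -2 + ((D² + 10*D) + (-1 - 5)) = -2 + ((D² + 10*D) - 6) = -2 + (-6 + D² + 10*D) = -8 + D² + 10*D)
g(Z) = 16*Z (g(Z) = (-8 + 2² + 10*2)*Z = (-8 + 4 + 20)*Z = 16*Z)
g(24)/(-9325) = (16*24)/(-9325) = 384*(-1/9325) = -384/9325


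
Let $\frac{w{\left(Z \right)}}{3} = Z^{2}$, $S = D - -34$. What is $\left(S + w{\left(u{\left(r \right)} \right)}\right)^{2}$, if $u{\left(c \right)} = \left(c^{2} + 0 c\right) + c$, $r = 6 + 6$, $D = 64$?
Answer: $5344487236$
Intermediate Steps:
$r = 12$
$S = 98$ ($S = 64 - -34 = 64 + 34 = 98$)
$u{\left(c \right)} = c + c^{2}$ ($u{\left(c \right)} = \left(c^{2} + 0\right) + c = c^{2} + c = c + c^{2}$)
$w{\left(Z \right)} = 3 Z^{2}$
$\left(S + w{\left(u{\left(r \right)} \right)}\right)^{2} = \left(98 + 3 \left(12 \left(1 + 12\right)\right)^{2}\right)^{2} = \left(98 + 3 \left(12 \cdot 13\right)^{2}\right)^{2} = \left(98 + 3 \cdot 156^{2}\right)^{2} = \left(98 + 3 \cdot 24336\right)^{2} = \left(98 + 73008\right)^{2} = 73106^{2} = 5344487236$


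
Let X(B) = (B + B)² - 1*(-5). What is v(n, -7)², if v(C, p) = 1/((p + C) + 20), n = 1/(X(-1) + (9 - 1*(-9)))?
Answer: 729/123904 ≈ 0.0058836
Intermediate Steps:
X(B) = 5 + 4*B² (X(B) = (2*B)² + 5 = 4*B² + 5 = 5 + 4*B²)
n = 1/27 (n = 1/((5 + 4*(-1)²) + (9 - 1*(-9))) = 1/((5 + 4*1) + (9 + 9)) = 1/((5 + 4) + 18) = 1/(9 + 18) = 1/27 ≈ 0.037037)
v(C, p) = 1/(20 + C + p) (v(C, p) = 1/((C + p) + 20) = 1/(20 + C + p))
v(n, -7)² = (1/(20 + 1/27 - 7))² = (1/(352/27))² = (27/352)² = 729/123904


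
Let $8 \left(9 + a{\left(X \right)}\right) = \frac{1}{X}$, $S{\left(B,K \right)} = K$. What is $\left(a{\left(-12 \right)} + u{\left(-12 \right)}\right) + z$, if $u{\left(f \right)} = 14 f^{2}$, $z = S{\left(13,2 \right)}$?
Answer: $\frac{192863}{96} \approx 2009.0$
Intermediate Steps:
$z = 2$
$a{\left(X \right)} = -9 + \frac{1}{8 X}$
$\left(a{\left(-12 \right)} + u{\left(-12 \right)}\right) + z = \left(\left(-9 + \frac{1}{8 \left(-12\right)}\right) + 14 \left(-12\right)^{2}\right) + 2 = \left(\left(-9 + \frac{1}{8} \left(- \frac{1}{12}\right)\right) + 14 \cdot 144\right) + 2 = \left(\left(-9 - \frac{1}{96}\right) + 2016\right) + 2 = \left(- \frac{865}{96} + 2016\right) + 2 = \frac{192671}{96} + 2 = \frac{192863}{96}$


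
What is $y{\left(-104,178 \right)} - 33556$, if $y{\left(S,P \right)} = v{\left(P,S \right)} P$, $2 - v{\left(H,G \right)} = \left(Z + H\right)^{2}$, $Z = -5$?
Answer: $-5360562$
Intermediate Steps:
$v{\left(H,G \right)} = 2 - \left(-5 + H\right)^{2}$
$y{\left(S,P \right)} = P \left(2 - \left(-5 + P\right)^{2}\right)$ ($y{\left(S,P \right)} = \left(2 - \left(-5 + P\right)^{2}\right) P = P \left(2 - \left(-5 + P\right)^{2}\right)$)
$y{\left(-104,178 \right)} - 33556 = \left(-1\right) 178 \left(-2 + \left(-5 + 178\right)^{2}\right) - 33556 = \left(-1\right) 178 \left(-2 + 173^{2}\right) - 33556 = \left(-1\right) 178 \left(-2 + 29929\right) - 33556 = \left(-1\right) 178 \cdot 29927 - 33556 = -5327006 - 33556 = -5360562$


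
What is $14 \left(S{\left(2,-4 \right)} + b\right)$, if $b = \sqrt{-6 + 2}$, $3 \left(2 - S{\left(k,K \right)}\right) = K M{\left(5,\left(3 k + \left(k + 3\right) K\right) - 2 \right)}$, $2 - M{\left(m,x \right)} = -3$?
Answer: $\frac{364}{3} + 28 i \approx 121.33 + 28.0 i$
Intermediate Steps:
$M{\left(m,x \right)} = 5$ ($M{\left(m,x \right)} = 2 - -3 = 2 + 3 = 5$)
$S{\left(k,K \right)} = 2 - \frac{5 K}{3}$ ($S{\left(k,K \right)} = 2 - \frac{K 5}{3} = 2 - \frac{5 K}{3}$)
$b = 2 i$ ($b = \sqrt{-4} = 2 i \approx 2.0 i$)
$14 \left(S{\left(2,-4 \right)} + b\right) = 14 \left(\left(2 - - \frac{20}{3}\right) + 2 i\right) = 14 \left(\left(2 + \frac{20}{3}\right) + 2 i\right) = 14 \left(\frac{26}{3} + 2 i\right) = \frac{364}{3} + 28 i$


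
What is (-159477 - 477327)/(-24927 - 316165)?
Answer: 159201/85273 ≈ 1.8670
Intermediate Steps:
(-159477 - 477327)/(-24927 - 316165) = -636804/(-341092) = -636804*(-1/341092) = 159201/85273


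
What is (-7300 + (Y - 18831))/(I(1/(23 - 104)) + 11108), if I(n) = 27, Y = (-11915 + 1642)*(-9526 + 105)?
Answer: 96755802/11135 ≈ 8689.3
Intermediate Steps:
Y = 96781933 (Y = -10273*(-9421) = 96781933)
(-7300 + (Y - 18831))/(I(1/(23 - 104)) + 11108) = (-7300 + (96781933 - 18831))/(27 + 11108) = (-7300 + 96763102)/11135 = 96755802*(1/11135) = 96755802/11135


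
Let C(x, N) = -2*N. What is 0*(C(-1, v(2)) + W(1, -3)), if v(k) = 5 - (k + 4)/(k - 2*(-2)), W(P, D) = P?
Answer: 0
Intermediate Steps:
v(k) = 4 (v(k) = 5 - (4 + k)/(k + 4) = 5 - (4 + k)/(4 + k) = 5 - 1*1 = 5 - 1 = 4)
0*(C(-1, v(2)) + W(1, -3)) = 0*(-2*4 + 1) = 0*(-8 + 1) = 0*(-7) = 0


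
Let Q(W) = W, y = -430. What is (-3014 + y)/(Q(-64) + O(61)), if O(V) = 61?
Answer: 1148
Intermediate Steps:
(-3014 + y)/(Q(-64) + O(61)) = (-3014 - 430)/(-64 + 61) = -3444/(-3) = -3444*(-1/3) = 1148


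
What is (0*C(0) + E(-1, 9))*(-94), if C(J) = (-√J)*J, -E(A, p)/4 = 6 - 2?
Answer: 1504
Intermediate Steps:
E(A, p) = -16 (E(A, p) = -4*(6 - 2) = -4*4 = -16)
C(J) = -J^(3/2)
(0*C(0) + E(-1, 9))*(-94) = (0*(-0^(3/2)) - 16)*(-94) = (0*(-1*0) - 16)*(-94) = (0*0 - 16)*(-94) = (0 - 16)*(-94) = -16*(-94) = 1504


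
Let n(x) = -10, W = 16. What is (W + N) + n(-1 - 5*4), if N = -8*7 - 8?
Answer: -58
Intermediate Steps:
N = -64 (N = -56 - 8 = -64)
(W + N) + n(-1 - 5*4) = (16 - 64) - 10 = -48 - 10 = -58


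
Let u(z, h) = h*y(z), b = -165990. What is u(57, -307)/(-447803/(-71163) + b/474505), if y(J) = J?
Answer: -118178444162637/40134483229 ≈ -2944.6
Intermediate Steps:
u(z, h) = h*z
u(57, -307)/(-447803/(-71163) + b/474505) = (-307*57)/(-447803/(-71163) - 165990/474505) = -17499/(-447803*(-1/71163) - 165990*1/474505) = -17499/(447803/71163 - 33198/94901) = -17499/40134483229/6753439863 = -17499*6753439863/40134483229 = -118178444162637/40134483229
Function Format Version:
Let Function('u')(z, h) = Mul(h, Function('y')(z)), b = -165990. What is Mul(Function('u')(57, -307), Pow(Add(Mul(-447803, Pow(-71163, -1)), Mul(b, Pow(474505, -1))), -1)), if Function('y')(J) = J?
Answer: Rational(-118178444162637, 40134483229) ≈ -2944.6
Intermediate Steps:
Function('u')(z, h) = Mul(h, z)
Mul(Function('u')(57, -307), Pow(Add(Mul(-447803, Pow(-71163, -1)), Mul(b, Pow(474505, -1))), -1)) = Mul(Mul(-307, 57), Pow(Add(Mul(-447803, Pow(-71163, -1)), Mul(-165990, Pow(474505, -1))), -1)) = Mul(-17499, Pow(Add(Mul(-447803, Rational(-1, 71163)), Mul(-165990, Rational(1, 474505))), -1)) = Mul(-17499, Pow(Add(Rational(447803, 71163), Rational(-33198, 94901)), -1)) = Mul(-17499, Pow(Rational(40134483229, 6753439863), -1)) = Mul(-17499, Rational(6753439863, 40134483229)) = Rational(-118178444162637, 40134483229)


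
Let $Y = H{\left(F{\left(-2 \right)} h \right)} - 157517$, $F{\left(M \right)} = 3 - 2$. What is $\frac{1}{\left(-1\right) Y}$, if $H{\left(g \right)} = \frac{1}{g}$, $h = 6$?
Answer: $\frac{6}{945101} \approx 6.3485 \cdot 10^{-6}$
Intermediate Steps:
$F{\left(M \right)} = 1$ ($F{\left(M \right)} = 3 - 2 = 1$)
$Y = - \frac{945101}{6}$ ($Y = \frac{1}{1 \cdot 6} - 157517 = \frac{1}{6} - 157517 = - \frac{945101}{6} \approx -1.5752 \cdot 10^{5}$)
$\frac{1}{\left(-1\right) Y} = \frac{1}{\left(-1\right) \left(- \frac{945101}{6}\right)} = \frac{1}{\frac{945101}{6}} = \frac{6}{945101}$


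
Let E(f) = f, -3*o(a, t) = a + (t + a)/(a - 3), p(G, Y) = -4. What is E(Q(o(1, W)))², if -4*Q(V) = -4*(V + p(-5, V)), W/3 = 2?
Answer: 361/36 ≈ 10.028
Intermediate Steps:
W = 6 (W = 3*2 = 6)
o(a, t) = -a/3 - (a + t)/(3*(-3 + a)) (o(a, t) = -(a + (t + a)/(a - 3))/3 = -(a + (a + t)/(-3 + a))/3 = -a/3 - (a + t)/(3*(-3 + a)))
Q(V) = -4 + V (Q(V) = -(-1)*(V - 4) = -(-1)*(-4 + V) = -(16 - 4*V)/4 = -4 + V)
E(Q(o(1, W)))² = (-4 + (-1*6 - 1*1² + 2*1)/(3*(-3 + 1)))² = (-4 + (⅓)*(-6 - 1*1 + 2)/(-2))² = (-4 + (⅓)*(-½)*(-6 - 1 + 2))² = (-4 + (⅓)*(-½)*(-5))² = (-4 + ⅚)² = (-19/6)² = 361/36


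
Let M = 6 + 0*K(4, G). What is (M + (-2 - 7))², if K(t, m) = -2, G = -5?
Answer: 9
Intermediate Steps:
M = 6 (M = 6 + 0*(-2) = 6 + 0 = 6)
(M + (-2 - 7))² = (6 + (-2 - 7))² = (6 - 9)² = (-3)² = 9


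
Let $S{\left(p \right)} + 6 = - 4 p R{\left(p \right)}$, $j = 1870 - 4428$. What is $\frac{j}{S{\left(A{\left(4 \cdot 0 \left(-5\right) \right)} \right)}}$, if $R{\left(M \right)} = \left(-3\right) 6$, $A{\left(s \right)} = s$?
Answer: $\frac{1279}{3} \approx 426.33$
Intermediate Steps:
$R{\left(M \right)} = -18$
$j = -2558$ ($j = 1870 - 4428 = -2558$)
$S{\left(p \right)} = -6 + 72 p$ ($S{\left(p \right)} = -6 + - 4 p \left(-18\right) = -6 + 72 p$)
$\frac{j}{S{\left(A{\left(4 \cdot 0 \left(-5\right) \right)} \right)}} = - \frac{2558}{-6 + 72 \cdot 4 \cdot 0 \left(-5\right)} = - \frac{2558}{-6 + 72 \cdot 0 \left(-5\right)} = - \frac{2558}{-6 + 72 \cdot 0} = - \frac{2558}{-6 + 0} = - \frac{2558}{-6} = \left(-2558\right) \left(- \frac{1}{6}\right) = \frac{1279}{3}$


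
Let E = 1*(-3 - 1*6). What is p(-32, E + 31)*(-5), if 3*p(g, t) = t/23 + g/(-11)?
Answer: -1630/253 ≈ -6.4427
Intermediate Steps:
E = -9 (E = 1*(-3 - 6) = 1*(-9) = -9)
p(g, t) = -g/33 + t/69 (p(g, t) = (t/23 + g/(-11))/3 = (t*(1/23) + g*(-1/11))/3 = (t/23 - g/11)/3 = (-g/11 + t/23)/3 = -g/33 + t/69)
p(-32, E + 31)*(-5) = (-1/33*(-32) + (-9 + 31)/69)*(-5) = (32/33 + (1/69)*22)*(-5) = (32/33 + 22/69)*(-5) = (326/253)*(-5) = -1630/253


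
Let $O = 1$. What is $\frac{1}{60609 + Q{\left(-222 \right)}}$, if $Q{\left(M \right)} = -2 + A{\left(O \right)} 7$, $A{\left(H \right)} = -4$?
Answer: $\frac{1}{60579} \approx 1.6507 \cdot 10^{-5}$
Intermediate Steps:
$Q{\left(M \right)} = -30$ ($Q{\left(M \right)} = -2 - 28 = -30$)
$\frac{1}{60609 + Q{\left(-222 \right)}} = \frac{1}{60609 - 30} = \frac{1}{60579}$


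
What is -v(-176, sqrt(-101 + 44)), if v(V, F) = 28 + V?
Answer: 148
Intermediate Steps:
-v(-176, sqrt(-101 + 44)) = -(28 - 176) = -1*(-148) = 148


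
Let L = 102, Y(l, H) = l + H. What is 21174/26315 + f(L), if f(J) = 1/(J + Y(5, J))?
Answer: 234299/289465 ≈ 0.80942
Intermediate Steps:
Y(l, H) = H + l
f(J) = 1/(5 + 2*J) (f(J) = 1/(J + (J + 5)) = 1/(J + (5 + J)) = 1/(5 + 2*J))
21174/26315 + f(L) = 21174/26315 + 1/(5 + 2*102) = 21174*(1/26315) + 1/(5 + 204) = 21174/26315 + 1/209 = 234299/289465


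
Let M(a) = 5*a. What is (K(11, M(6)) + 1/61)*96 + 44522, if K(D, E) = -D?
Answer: 2651522/61 ≈ 43468.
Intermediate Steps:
(K(11, M(6)) + 1/61)*96 + 44522 = (-1*11 + 1/61)*96 + 44522 = (-11 + 1/61)*96 + 44522 = -670/61*96 + 44522 = -64320/61 + 44522 = 2651522/61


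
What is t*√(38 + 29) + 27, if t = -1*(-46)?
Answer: 27 + 46*√67 ≈ 403.53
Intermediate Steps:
t = 46
t*√(38 + 29) + 27 = 46*√(38 + 29) + 27 = 46*√67 + 27 = 27 + 46*√67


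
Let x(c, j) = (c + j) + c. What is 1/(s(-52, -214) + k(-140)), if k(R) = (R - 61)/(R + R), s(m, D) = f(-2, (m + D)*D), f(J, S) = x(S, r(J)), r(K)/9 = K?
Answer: 280/31872601 ≈ 8.7850e-6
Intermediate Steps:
r(K) = 9*K
x(c, j) = j + 2*c
f(J, S) = 2*S + 9*J (f(J, S) = 9*J + 2*S = 2*S + 9*J)
s(m, D) = -18 + 2*D*(D + m) (s(m, D) = 2*((m + D)*D) + 9*(-2) = 2*((D + m)*D) - 18 = 2*(D*(D + m)) - 18 = 2*D*(D + m) - 18 = -18 + 2*D*(D + m))
k(R) = (-61 + R)/(2*R) (k(R) = (-61 + R)/((2*R)) = (-61 + R)*(1/(2*R)) = (-61 + R)/(2*R))
1/(s(-52, -214) + k(-140)) = 1/((-18 + 2*(-214)*(-214 - 52)) + (½)*(-61 - 140)/(-140)) = 1/((-18 + 2*(-214)*(-266)) + (½)*(-1/140)*(-201)) = 1/((-18 + 113848) + 201/280) = 1/(113830 + 201/280) = 1/(31872601/280) = 280/31872601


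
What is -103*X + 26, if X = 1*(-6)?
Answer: 644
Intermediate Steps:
X = -6
-103*X + 26 = -103*(-6) + 26 = 618 + 26 = 644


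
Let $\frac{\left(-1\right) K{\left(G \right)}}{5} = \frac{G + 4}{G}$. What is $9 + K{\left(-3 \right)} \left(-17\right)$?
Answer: $- \frac{58}{3} \approx -19.333$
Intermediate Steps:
$K{\left(G \right)} = - \frac{5 \left(4 + G\right)}{G}$ ($K{\left(G \right)} = - 5 \frac{G + 4}{G} = - 5 \frac{4 + G}{G} = - \frac{5 \left(4 + G\right)}{G}$)
$9 + K{\left(-3 \right)} \left(-17\right) = 9 + \left(-5 - \frac{20}{-3}\right) \left(-17\right) = 9 + \left(-5 - - \frac{20}{3}\right) \left(-17\right) = 9 + \left(-5 + \frac{20}{3}\right) \left(-17\right) = 9 + \frac{5}{3} \left(-17\right) = 9 - \frac{85}{3} = - \frac{58}{3}$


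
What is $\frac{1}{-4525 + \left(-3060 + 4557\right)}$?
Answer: $- \frac{1}{3028} \approx -0.00033025$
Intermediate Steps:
$\frac{1}{-4525 + \left(-3060 + 4557\right)} = \frac{1}{-4525 + 1497} = \frac{1}{-3028} = - \frac{1}{3028}$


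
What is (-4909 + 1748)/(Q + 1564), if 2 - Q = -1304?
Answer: -3161/2870 ≈ -1.1014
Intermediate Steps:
Q = 1306 (Q = 2 - 1*(-1304) = 2 + 1304 = 1306)
(-4909 + 1748)/(Q + 1564) = (-4909 + 1748)/(1306 + 1564) = -3161/2870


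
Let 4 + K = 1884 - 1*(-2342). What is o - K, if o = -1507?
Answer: -5729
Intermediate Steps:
K = 4222 (K = -4 + (1884 - 1*(-2342)) = -4 + (1884 + 2342) = -4 + 4226 = 4222)
o - K = -1507 - 1*4222 = -1507 - 4222 = -5729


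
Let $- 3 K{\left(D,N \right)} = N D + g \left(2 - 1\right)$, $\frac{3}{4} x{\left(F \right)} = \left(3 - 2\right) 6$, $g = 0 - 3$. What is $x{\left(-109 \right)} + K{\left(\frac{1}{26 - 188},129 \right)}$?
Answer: $\frac{1501}{162} \approx 9.2654$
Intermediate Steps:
$g = -3$ ($g = 0 - 3 = -3$)
$x{\left(F \right)} = 8$ ($x{\left(F \right)} = \frac{4 \left(3 - 2\right) 6}{3} = \frac{4 \cdot 1 \cdot 6}{3} = \frac{4}{3} \cdot 6 = 8$)
$K{\left(D,N \right)} = 1 - \frac{D N}{3}$ ($K{\left(D,N \right)} = - \frac{N D - 3 \left(2 - 1\right)}{3} = - \frac{D N - 3}{3} = - \frac{-3 + D N}{3} = 1 - \frac{D N}{3}$)
$x{\left(-109 \right)} + K{\left(\frac{1}{26 - 188},129 \right)} = 8 + \left(1 - \frac{1}{3} \frac{1}{26 - 188} \cdot 129\right) = 8 + \left(1 - \frac{1}{3} \frac{1}{-162} \cdot 129\right) = 8 + \left(1 - \left(- \frac{1}{486}\right) 129\right) = 8 + \left(1 + \frac{43}{162}\right) = 8 + \frac{205}{162} = \frac{1501}{162}$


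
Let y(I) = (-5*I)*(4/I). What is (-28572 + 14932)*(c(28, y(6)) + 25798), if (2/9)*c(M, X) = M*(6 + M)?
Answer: -410318480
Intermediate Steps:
y(I) = -20
c(M, X) = 9*M*(6 + M)/2 (c(M, X) = 9*(M*(6 + M))/2 = 9*M*(6 + M)/2)
(-28572 + 14932)*(c(28, y(6)) + 25798) = (-28572 + 14932)*((9/2)*28*(6 + 28) + 25798) = -13640*((9/2)*28*34 + 25798) = -13640*(4284 + 25798) = -13640*30082 = -410318480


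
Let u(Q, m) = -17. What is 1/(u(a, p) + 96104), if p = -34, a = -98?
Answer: 1/96087 ≈ 1.0407e-5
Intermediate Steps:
1/(u(a, p) + 96104) = 1/(-17 + 96104) = 1/96087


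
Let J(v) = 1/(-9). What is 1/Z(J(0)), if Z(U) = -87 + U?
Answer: -9/784 ≈ -0.011480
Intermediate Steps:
J(v) = -⅑
1/Z(J(0)) = 1/(-87 - ⅑) = 1/(-784/9) = -9/784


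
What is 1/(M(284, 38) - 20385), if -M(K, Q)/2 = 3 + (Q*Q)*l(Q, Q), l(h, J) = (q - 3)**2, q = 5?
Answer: -1/31943 ≈ -3.1306e-5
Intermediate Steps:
l(h, J) = 4 (l(h, J) = (5 - 3)**2 = 2**2 = 4)
M(K, Q) = -6 - 8*Q**2 (M(K, Q) = -2*(3 + (Q*Q)*4) = -2*(3 + Q**2*4) = -2*(3 + 4*Q**2) = -6 - 8*Q**2)
1/(M(284, 38) - 20385) = 1/((-6 - 8*38**2) - 20385) = 1/((-6 - 8*1444) - 20385) = 1/((-6 - 11552) - 20385) = 1/(-11558 - 20385) = 1/(-31943) = -1/31943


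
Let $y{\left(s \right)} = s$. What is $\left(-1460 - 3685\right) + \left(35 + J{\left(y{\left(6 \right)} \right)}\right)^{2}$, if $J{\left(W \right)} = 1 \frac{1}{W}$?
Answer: $- \frac{140699}{36} \approx -3908.3$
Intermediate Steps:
$J{\left(W \right)} = \frac{1}{W}$
$\left(-1460 - 3685\right) + \left(35 + J{\left(y{\left(6 \right)} \right)}\right)^{2} = \left(-1460 - 3685\right) + \left(35 + \frac{1}{6}\right)^{2} = -5145 + \left(35 + \frac{1}{6}\right)^{2} = -5145 + \left(\frac{211}{6}\right)^{2} = -5145 + \frac{44521}{36} = - \frac{140699}{36}$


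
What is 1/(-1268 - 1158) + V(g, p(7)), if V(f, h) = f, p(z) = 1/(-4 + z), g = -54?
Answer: -131005/2426 ≈ -54.000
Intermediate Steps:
1/(-1268 - 1158) + V(g, p(7)) = 1/(-1268 - 1158) - 54 = 1/(-2426) - 54 = -1/2426 - 54 = -131005/2426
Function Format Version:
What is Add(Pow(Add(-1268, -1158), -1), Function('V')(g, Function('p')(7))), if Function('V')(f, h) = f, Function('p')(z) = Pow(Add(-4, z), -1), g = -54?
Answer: Rational(-131005, 2426) ≈ -54.000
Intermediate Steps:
Add(Pow(Add(-1268, -1158), -1), Function('V')(g, Function('p')(7))) = Add(Pow(Add(-1268, -1158), -1), -54) = Add(Pow(-2426, -1), -54) = Add(Rational(-1, 2426), -54) = Rational(-131005, 2426)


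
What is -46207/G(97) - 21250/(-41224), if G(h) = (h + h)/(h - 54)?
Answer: -20475971081/1999364 ≈ -10241.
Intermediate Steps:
G(h) = 2*h/(-54 + h) (G(h) = (2*h)/(-54 + h) = 2*h/(-54 + h))
-46207/G(97) - 21250/(-41224) = -46207/(2*97/(-54 + 97)) - 21250/(-41224) = -46207/(2*97/43) - 21250*(-1/41224) = -46207/(2*97*(1/43)) + 10625/20612 = -46207/194/43 + 10625/20612 = -46207*43/194 + 10625/20612 = -1986901/194 + 10625/20612 = -20475971081/1999364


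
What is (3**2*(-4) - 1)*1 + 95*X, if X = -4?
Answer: -417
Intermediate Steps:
(3**2*(-4) - 1)*1 + 95*X = (3**2*(-4) - 1)*1 + 95*(-4) = (9*(-4) - 1)*1 - 380 = (-36 - 1)*1 - 380 = -37*1 - 380 = -37 - 380 = -417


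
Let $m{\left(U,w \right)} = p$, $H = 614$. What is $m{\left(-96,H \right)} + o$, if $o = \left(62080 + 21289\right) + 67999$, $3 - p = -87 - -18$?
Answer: $151440$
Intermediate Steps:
$p = 72$ ($p = 3 - \left(-87 - -18\right) = 3 - \left(-87 + 18\right) = 3 - -69 = 3 + 69 = 72$)
$m{\left(U,w \right)} = 72$
$o = 151368$ ($o = 83369 + 67999 = 151368$)
$m{\left(-96,H \right)} + o = 72 + 151368 = 151440$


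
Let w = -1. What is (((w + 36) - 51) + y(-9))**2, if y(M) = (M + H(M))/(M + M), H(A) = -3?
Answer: 2116/9 ≈ 235.11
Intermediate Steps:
y(M) = (-3 + M)/(2*M) (y(M) = (M - 3)/(M + M) = (-3 + M)/((2*M)) = (-3 + M)*(1/(2*M)) = (-3 + M)/(2*M))
(((w + 36) - 51) + y(-9))**2 = (((-1 + 36) - 51) + (1/2)*(-3 - 9)/(-9))**2 = ((35 - 51) + (1/2)*(-1/9)*(-12))**2 = (-16 + 2/3)**2 = (-46/3)**2 = 2116/9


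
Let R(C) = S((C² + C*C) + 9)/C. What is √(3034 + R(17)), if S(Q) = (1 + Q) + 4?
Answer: √886890/17 ≈ 55.397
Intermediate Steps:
S(Q) = 5 + Q
R(C) = (14 + 2*C²)/C (R(C) = (5 + ((C² + C*C) + 9))/C = (5 + ((C² + C²) + 9))/C = (5 + (2*C² + 9))/C = (5 + (9 + 2*C²))/C = (14 + 2*C²)/C)
√(3034 + R(17)) = √(3034 + (2*17 + 14/17)) = √(3034 + (34 + 14*(1/17))) = √(3034 + (34 + 14/17)) = √(3034 + 592/17) = √(52170/17) = √886890/17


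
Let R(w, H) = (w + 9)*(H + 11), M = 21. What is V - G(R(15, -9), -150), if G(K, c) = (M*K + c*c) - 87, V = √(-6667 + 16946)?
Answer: -23421 + √10279 ≈ -23320.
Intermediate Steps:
R(w, H) = (9 + w)*(11 + H)
V = √10279 ≈ 101.39
G(K, c) = -87 + c² + 21*K (G(K, c) = (21*K + c*c) - 87 = (21*K + c²) - 87 = (c² + 21*K) - 87 = -87 + c² + 21*K)
V - G(R(15, -9), -150) = √10279 - (-87 + (-150)² + 21*(99 + 9*(-9) + 11*15 - 9*15)) = √10279 - (-87 + 22500 + 21*(99 - 81 + 165 - 135)) = √10279 - (-87 + 22500 + 21*48) = √10279 - (-87 + 22500 + 1008) = √10279 - 1*23421 = √10279 - 23421 = -23421 + √10279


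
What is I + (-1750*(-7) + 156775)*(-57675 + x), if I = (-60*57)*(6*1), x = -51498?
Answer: -18452986845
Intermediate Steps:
I = -20520 (I = -3420*6 = -20520)
I + (-1750*(-7) + 156775)*(-57675 + x) = -20520 + (-1750*(-7) + 156775)*(-57675 - 51498) = -20520 + (12250 + 156775)*(-109173) = -20520 + 169025*(-109173) = -20520 - 18452966325 = -18452986845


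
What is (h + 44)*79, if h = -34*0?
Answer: 3476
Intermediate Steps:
h = 0
(h + 44)*79 = (0 + 44)*79 = 44*79 = 3476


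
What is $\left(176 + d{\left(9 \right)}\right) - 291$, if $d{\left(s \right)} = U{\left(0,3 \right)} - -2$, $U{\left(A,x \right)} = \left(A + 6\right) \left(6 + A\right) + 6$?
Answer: $-71$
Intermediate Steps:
$U{\left(A,x \right)} = 6 + \left(6 + A\right)^{2}$ ($U{\left(A,x \right)} = \left(6 + A\right) \left(6 + A\right) + 6 = \left(6 + A\right)^{2} + 6 = 6 + \left(6 + A\right)^{2}$)
$d{\left(s \right)} = 44$ ($d{\left(s \right)} = \left(6 + \left(6 + 0\right)^{2}\right) - -2 = \left(6 + 6^{2}\right) + 2 = \left(6 + 36\right) + 2 = 42 + 2 = 44$)
$\left(176 + d{\left(9 \right)}\right) - 291 = \left(176 + 44\right) - 291 = 220 - 291 = -71$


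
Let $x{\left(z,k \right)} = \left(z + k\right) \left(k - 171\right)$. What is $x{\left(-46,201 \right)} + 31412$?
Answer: $36062$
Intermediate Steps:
$x{\left(z,k \right)} = \left(-171 + k\right) \left(k + z\right)$ ($x{\left(z,k \right)} = \left(k + z\right) \left(-171 + k\right) = \left(-171 + k\right) \left(k + z\right)$)
$x{\left(-46,201 \right)} + 31412 = \left(201^{2} - 34371 - -7866 + 201 \left(-46\right)\right) + 31412 = \left(40401 - 34371 + 7866 - 9246\right) + 31412 = 4650 + 31412 = 36062$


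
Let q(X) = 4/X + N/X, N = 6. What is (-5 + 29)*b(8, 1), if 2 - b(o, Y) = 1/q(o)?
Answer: 144/5 ≈ 28.800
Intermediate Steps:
q(X) = 10/X (q(X) = 4/X + 6/X = 10/X)
b(o, Y) = 2 - o/10 (b(o, Y) = 2 - 1/(10/o) = 2 - o/10)
(-5 + 29)*b(8, 1) = (-5 + 29)*(2 - 1/10*8) = 24*(2 - 4/5) = 24*(6/5) = 144/5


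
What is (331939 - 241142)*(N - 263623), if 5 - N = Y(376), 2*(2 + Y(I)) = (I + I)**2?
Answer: -49608575296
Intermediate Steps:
Y(I) = -2 + 2*I**2 (Y(I) = -2 + (I + I)**2/2 = -2 + (2*I)**2/2 = -2 + (4*I**2)/2 = -2 + 2*I**2)
N = -282745 (N = 5 - (-2 + 2*376**2) = 5 - (-2 + 2*141376) = 5 - (-2 + 282752) = 5 - 1*282750 = 5 - 282750 = -282745)
(331939 - 241142)*(N - 263623) = (331939 - 241142)*(-282745 - 263623) = 90797*(-546368) = -49608575296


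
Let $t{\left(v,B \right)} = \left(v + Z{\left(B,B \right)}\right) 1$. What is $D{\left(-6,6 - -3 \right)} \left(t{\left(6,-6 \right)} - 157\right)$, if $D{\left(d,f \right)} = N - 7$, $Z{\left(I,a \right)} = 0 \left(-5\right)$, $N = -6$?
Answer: $1963$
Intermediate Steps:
$Z{\left(I,a \right)} = 0$
$t{\left(v,B \right)} = v$ ($t{\left(v,B \right)} = \left(v + 0\right) 1 = v 1 = v$)
$D{\left(d,f \right)} = -13$ ($D{\left(d,f \right)} = -6 - 7 = -13$)
$D{\left(-6,6 - -3 \right)} \left(t{\left(6,-6 \right)} - 157\right) = - 13 \left(6 - 157\right) = \left(-13\right) \left(-151\right) = 1963$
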